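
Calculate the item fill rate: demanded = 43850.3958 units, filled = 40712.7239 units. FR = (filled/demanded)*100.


FR = 40712.7239 / 43850.3958 * 100 = 92.8446

92.8446%


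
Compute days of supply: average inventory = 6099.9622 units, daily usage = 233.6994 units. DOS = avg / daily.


DOS = 6099.9622 / 233.6994 = 26.1017

26.1017 days


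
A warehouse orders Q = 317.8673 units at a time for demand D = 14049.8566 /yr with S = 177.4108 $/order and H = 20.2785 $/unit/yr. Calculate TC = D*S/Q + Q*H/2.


Ordering cost = D*S/Q = 7841.6254
Holding cost = Q*H/2 = 3222.9360
TC = 7841.6254 + 3222.9360 = 11064.5614

11064.5614 $/yr


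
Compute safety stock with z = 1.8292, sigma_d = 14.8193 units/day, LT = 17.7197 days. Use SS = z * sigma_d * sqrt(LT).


sqrt(LT) = sqrt(17.7197) = 4.2095
SS = 1.8292 * 14.8193 * 4.2095 = 114.1083

114.1083 units


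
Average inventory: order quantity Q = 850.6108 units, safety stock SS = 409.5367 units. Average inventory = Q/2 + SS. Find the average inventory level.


Q/2 = 425.3054
Avg = 425.3054 + 409.5367 = 834.8421

834.8421 units


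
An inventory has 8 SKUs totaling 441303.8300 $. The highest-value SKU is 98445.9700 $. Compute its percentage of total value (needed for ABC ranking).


Top item = 98445.9700
Total = 441303.8300
Percentage = 98445.9700 / 441303.8300 * 100 = 22.3080

22.3080%


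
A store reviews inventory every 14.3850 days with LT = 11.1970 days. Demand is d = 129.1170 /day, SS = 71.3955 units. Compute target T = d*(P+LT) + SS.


P + LT = 25.5820
d*(P+LT) = 129.1170 * 25.5820 = 3303.0711
T = 3303.0711 + 71.3955 = 3374.4666

3374.4666 units


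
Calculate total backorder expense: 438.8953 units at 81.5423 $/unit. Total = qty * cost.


Total = 438.8953 * 81.5423 = 35788.5322

35788.5322 $


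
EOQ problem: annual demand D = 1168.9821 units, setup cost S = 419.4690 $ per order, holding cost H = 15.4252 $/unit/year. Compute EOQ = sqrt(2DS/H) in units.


2*D*S = 2 * 1168.9821 * 419.4690 = 980703.5050
2*D*S/H = 63578.0090
EOQ = sqrt(63578.0090) = 252.1468

252.1468 units


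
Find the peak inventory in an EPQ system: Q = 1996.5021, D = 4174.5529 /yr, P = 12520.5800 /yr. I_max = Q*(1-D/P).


D/P = 0.3334
1 - D/P = 0.6666
I_max = 1996.5021 * 0.6666 = 1330.8378

1330.8378 units


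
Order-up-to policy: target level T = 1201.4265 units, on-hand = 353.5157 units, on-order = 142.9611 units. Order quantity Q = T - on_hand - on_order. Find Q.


Inventory position = OH + OO = 353.5157 + 142.9611 = 496.4768
Q = 1201.4265 - 496.4768 = 704.9497

704.9497 units


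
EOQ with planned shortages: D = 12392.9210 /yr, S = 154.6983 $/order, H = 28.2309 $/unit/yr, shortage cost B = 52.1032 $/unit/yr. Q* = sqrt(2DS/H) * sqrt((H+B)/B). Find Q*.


sqrt(2DS/H) = 368.5380
sqrt((H+B)/B) = 1.2417
Q* = 368.5380 * 1.2417 = 457.6148

457.6148 units


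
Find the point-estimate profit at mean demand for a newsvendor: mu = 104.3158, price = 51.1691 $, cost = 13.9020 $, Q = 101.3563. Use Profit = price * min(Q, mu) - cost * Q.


Sales at mu = min(101.3563, 104.3158) = 101.3563
Revenue = 51.1691 * 101.3563 = 5186.3107
Total cost = 13.9020 * 101.3563 = 1409.0553
Profit = 5186.3107 - 1409.0553 = 3777.2554

3777.2554 $


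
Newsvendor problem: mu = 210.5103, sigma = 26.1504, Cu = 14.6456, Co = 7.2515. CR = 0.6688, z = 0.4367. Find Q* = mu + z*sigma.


CR = Cu/(Cu+Co) = 14.6456/(14.6456+7.2515) = 0.6688
z = 0.4367
Q* = 210.5103 + 0.4367 * 26.1504 = 221.9302

221.9302 units


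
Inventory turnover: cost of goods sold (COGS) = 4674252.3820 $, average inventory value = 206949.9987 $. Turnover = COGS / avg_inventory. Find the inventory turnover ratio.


Turnover = 4674252.3820 / 206949.9987 = 22.5864

22.5864


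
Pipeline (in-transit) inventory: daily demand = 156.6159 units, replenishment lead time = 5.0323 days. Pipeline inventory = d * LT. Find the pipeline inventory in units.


Pipeline = 156.6159 * 5.0323 = 788.1382

788.1382 units


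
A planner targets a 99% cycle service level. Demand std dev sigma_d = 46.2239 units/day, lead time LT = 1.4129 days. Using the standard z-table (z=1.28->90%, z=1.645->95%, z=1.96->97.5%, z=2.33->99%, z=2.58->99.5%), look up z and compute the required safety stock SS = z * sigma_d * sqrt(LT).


From the table, SL = 99% corresponds to z = 2.33
sqrt(LT) = sqrt(1.4129) = 1.1887
SS = 2.33 * 46.2239 * 1.1887 = 128.0201

128.0201 units


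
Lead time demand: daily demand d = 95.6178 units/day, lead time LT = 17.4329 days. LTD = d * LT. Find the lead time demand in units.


LTD = 95.6178 * 17.4329 = 1666.8955

1666.8955 units


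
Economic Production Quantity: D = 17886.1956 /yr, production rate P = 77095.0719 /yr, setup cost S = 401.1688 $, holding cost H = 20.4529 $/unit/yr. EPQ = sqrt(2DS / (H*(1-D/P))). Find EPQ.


1 - D/P = 1 - 0.2320 = 0.7680
H*(1-D/P) = 15.7078
2DS = 14350767.2508
EPQ = sqrt(913608.2756) = 955.8286

955.8286 units


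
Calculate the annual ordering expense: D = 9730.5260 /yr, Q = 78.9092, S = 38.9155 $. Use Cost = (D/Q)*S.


Number of orders = D/Q = 123.3129
Cost = 123.3129 * 38.9155 = 4798.7850

4798.7850 $/yr


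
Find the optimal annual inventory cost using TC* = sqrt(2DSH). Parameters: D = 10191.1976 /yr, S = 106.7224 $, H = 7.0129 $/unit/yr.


2*D*S*H = 15254867.7644
TC* = sqrt(15254867.7644) = 3905.7480

3905.7480 $/yr


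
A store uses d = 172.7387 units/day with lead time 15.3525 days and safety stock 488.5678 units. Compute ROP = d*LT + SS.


d*LT = 172.7387 * 15.3525 = 2651.9709
ROP = 2651.9709 + 488.5678 = 3140.5387

3140.5387 units


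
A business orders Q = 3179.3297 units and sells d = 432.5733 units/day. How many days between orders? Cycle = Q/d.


Cycle = 3179.3297 / 432.5733 = 7.3498

7.3498 days


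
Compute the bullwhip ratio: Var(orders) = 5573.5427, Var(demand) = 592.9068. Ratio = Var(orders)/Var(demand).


BW = 5573.5427 / 592.9068 = 9.4004

9.4004


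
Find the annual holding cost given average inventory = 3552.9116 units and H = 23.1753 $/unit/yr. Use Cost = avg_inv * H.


Cost = 3552.9116 * 23.1753 = 82339.7922

82339.7922 $/yr


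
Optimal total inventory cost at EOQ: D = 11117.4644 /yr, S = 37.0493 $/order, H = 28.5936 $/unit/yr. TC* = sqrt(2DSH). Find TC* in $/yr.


2*D*S*H = 23555080.2144
TC* = sqrt(23555080.2144) = 4853.3576

4853.3576 $/yr


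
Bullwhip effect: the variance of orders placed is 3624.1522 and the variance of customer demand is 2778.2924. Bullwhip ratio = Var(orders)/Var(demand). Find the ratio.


BW = 3624.1522 / 2778.2924 = 1.3045

1.3045


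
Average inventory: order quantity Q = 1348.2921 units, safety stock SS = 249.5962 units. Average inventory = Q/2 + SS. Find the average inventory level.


Q/2 = 674.1460
Avg = 674.1460 + 249.5962 = 923.7423

923.7423 units


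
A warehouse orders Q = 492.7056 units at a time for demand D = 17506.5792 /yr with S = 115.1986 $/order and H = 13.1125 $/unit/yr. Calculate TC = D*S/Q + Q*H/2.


Ordering cost = D*S/Q = 4093.1814
Holding cost = Q*H/2 = 3230.3011
TC = 4093.1814 + 3230.3011 = 7323.4825

7323.4825 $/yr


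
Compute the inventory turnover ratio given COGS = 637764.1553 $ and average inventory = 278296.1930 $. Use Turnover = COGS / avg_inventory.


Turnover = 637764.1553 / 278296.1930 = 2.2917

2.2917


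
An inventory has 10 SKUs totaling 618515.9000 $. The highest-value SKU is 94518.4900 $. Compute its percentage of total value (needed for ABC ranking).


Top item = 94518.4900
Total = 618515.9000
Percentage = 94518.4900 / 618515.9000 * 100 = 15.2815

15.2815%


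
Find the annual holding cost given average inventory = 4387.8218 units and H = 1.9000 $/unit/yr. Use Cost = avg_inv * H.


Cost = 4387.8218 * 1.9000 = 8336.8614

8336.8614 $/yr


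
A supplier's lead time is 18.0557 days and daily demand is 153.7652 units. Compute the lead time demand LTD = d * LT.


LTD = 153.7652 * 18.0557 = 2776.3383

2776.3383 units


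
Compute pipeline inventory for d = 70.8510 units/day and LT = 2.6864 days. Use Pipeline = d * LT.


Pipeline = 70.8510 * 2.6864 = 190.3341

190.3341 units


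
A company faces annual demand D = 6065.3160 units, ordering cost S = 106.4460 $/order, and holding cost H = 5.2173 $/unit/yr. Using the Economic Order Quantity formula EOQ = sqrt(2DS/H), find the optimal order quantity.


2*D*S = 2 * 6065.3160 * 106.4460 = 1291257.2539
2*D*S/H = 247495.3048
EOQ = sqrt(247495.3048) = 497.4890

497.4890 units


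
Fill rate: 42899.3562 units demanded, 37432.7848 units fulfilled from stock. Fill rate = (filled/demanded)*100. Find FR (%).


FR = 37432.7848 / 42899.3562 * 100 = 87.2572

87.2572%


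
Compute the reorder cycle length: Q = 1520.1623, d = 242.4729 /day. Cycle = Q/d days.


Cycle = 1520.1623 / 242.4729 = 6.2694

6.2694 days


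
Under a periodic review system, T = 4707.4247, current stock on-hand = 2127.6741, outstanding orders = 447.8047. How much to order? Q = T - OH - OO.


Inventory position = OH + OO = 2127.6741 + 447.8047 = 2575.4788
Q = 4707.4247 - 2575.4788 = 2131.9459

2131.9459 units


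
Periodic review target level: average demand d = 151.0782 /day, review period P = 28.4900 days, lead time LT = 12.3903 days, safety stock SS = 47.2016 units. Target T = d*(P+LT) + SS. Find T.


P + LT = 40.8803
d*(P+LT) = 151.0782 * 40.8803 = 6176.1221
T = 6176.1221 + 47.2016 = 6223.3237

6223.3237 units


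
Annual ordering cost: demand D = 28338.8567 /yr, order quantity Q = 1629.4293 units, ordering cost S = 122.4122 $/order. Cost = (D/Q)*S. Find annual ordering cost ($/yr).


Number of orders = D/Q = 17.3919
Cost = 17.3919 * 122.4122 = 2128.9796

2128.9796 $/yr


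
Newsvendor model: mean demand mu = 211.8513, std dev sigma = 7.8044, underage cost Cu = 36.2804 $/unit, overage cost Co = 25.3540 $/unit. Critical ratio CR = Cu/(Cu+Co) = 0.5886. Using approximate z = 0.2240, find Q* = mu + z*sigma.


CR = Cu/(Cu+Co) = 36.2804/(36.2804+25.3540) = 0.5886
z = 0.2240
Q* = 211.8513 + 0.2240 * 7.8044 = 213.5995

213.5995 units


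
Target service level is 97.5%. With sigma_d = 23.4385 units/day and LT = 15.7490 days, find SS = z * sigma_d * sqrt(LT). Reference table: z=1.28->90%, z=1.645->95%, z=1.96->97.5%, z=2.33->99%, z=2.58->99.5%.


From the table, SL = 97.5% corresponds to z = 1.96
sqrt(LT) = sqrt(15.7490) = 3.9685
SS = 1.96 * 23.4385 * 3.9685 = 182.3108

182.3108 units


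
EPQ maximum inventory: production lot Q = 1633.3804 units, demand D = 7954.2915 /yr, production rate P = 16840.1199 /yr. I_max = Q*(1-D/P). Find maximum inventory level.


D/P = 0.4723
1 - D/P = 0.5277
I_max = 1633.3804 * 0.5277 = 861.8667

861.8667 units


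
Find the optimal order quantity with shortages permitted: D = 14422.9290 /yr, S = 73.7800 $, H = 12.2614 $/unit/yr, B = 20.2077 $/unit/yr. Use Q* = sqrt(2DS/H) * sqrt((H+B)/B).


sqrt(2DS/H) = 416.6209
sqrt((H+B)/B) = 1.2676
Q* = 416.6209 * 1.2676 = 528.1019

528.1019 units


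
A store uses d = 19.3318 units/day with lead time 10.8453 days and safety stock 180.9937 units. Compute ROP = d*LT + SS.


d*LT = 19.3318 * 10.8453 = 209.6592
ROP = 209.6592 + 180.9937 = 390.6529

390.6529 units


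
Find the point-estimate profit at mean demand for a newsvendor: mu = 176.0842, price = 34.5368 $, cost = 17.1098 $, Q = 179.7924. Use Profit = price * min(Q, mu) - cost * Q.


Sales at mu = min(179.7924, 176.0842) = 176.0842
Revenue = 34.5368 * 176.0842 = 6081.3848
Total cost = 17.1098 * 179.7924 = 3076.2120
Profit = 6081.3848 - 3076.2120 = 3005.1728

3005.1728 $


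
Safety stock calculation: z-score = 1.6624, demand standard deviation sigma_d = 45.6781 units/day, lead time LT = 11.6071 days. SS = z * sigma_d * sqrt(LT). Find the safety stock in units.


sqrt(LT) = sqrt(11.6071) = 3.4069
SS = 1.6624 * 45.6781 * 3.4069 = 258.7054

258.7054 units


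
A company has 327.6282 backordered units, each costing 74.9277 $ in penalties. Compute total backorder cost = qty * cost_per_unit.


Total = 327.6282 * 74.9277 = 24548.4275

24548.4275 $


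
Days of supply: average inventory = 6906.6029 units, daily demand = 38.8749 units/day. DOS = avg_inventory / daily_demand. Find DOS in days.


DOS = 6906.6029 / 38.8749 = 177.6623

177.6623 days


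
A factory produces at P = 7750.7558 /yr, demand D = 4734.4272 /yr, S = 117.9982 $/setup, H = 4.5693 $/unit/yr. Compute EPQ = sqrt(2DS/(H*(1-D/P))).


1 - D/P = 1 - 0.6108 = 0.3892
H*(1-D/P) = 1.7782
2DS = 1117307.7753
EPQ = sqrt(628331.0913) = 792.6734

792.6734 units


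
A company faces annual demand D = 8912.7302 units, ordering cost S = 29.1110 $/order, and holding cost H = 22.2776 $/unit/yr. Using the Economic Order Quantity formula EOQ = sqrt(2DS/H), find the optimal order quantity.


2*D*S = 2 * 8912.7302 * 29.1110 = 518916.9777
2*D*S/H = 23293.2173
EOQ = sqrt(23293.2173) = 152.6212

152.6212 units


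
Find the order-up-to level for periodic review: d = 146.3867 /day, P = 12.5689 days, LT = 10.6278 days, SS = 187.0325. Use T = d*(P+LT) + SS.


P + LT = 23.1967
d*(P+LT) = 146.3867 * 23.1967 = 3395.6884
T = 3395.6884 + 187.0325 = 3582.7209

3582.7209 units


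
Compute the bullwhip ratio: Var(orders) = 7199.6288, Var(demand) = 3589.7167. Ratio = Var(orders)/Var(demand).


BW = 7199.6288 / 3589.7167 = 2.0056

2.0056


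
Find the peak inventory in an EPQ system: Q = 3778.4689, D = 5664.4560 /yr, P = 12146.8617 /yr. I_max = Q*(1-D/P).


D/P = 0.4663
1 - D/P = 0.5337
I_max = 3778.4689 * 0.5337 = 2016.4524

2016.4524 units


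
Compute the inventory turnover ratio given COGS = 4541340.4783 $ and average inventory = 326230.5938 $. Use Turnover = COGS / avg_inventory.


Turnover = 4541340.4783 / 326230.5938 = 13.9206

13.9206


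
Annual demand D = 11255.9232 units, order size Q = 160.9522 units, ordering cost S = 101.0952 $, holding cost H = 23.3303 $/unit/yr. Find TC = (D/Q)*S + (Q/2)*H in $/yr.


Ordering cost = D*S/Q = 7069.9239
Holding cost = Q*H/2 = 1877.5316
TC = 7069.9239 + 1877.5316 = 8947.4555

8947.4555 $/yr


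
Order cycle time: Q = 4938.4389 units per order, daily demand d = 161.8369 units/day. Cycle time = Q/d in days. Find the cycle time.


Cycle = 4938.4389 / 161.8369 = 30.5149

30.5149 days


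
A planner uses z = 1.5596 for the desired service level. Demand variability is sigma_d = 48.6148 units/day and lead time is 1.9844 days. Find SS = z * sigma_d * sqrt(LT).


sqrt(LT) = sqrt(1.9844) = 1.4087
SS = 1.5596 * 48.6148 * 1.4087 = 106.8062

106.8062 units


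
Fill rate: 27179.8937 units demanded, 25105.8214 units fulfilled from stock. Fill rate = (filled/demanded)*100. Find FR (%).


FR = 25105.8214 / 27179.8937 * 100 = 92.3691

92.3691%


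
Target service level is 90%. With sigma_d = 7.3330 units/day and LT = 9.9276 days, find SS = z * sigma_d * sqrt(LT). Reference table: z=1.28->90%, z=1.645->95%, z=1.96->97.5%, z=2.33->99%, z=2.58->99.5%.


From the table, SL = 90% corresponds to z = 1.28
sqrt(LT) = sqrt(9.9276) = 3.1508
SS = 1.28 * 7.3330 * 3.1508 = 29.5743

29.5743 units


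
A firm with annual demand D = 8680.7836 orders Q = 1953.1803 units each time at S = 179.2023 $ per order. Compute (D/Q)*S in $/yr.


Number of orders = D/Q = 4.4444
Cost = 4.4444 * 179.2023 = 796.4530

796.4530 $/yr


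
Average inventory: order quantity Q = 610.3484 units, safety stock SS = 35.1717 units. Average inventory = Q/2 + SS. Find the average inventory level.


Q/2 = 305.1742
Avg = 305.1742 + 35.1717 = 340.3459

340.3459 units


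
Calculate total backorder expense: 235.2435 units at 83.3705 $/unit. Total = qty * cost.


Total = 235.2435 * 83.3705 = 19612.3682

19612.3682 $


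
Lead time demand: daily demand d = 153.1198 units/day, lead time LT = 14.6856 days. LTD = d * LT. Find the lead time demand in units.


LTD = 153.1198 * 14.6856 = 2248.6561

2248.6561 units


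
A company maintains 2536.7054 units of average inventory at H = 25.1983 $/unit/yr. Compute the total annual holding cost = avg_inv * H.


Cost = 2536.7054 * 25.1983 = 63920.6637

63920.6637 $/yr


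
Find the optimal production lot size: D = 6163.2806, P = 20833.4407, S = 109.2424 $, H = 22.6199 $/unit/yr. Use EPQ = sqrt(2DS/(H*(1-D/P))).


1 - D/P = 1 - 0.2958 = 0.7042
H*(1-D/P) = 15.9281
2DS = 1346583.1292
EPQ = sqrt(84541.2443) = 290.7598

290.7598 units


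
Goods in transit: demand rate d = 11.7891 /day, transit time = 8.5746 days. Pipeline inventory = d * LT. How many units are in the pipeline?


Pipeline = 11.7891 * 8.5746 = 101.0868

101.0868 units


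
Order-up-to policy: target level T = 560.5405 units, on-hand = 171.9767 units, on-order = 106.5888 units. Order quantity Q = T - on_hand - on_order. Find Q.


Inventory position = OH + OO = 171.9767 + 106.5888 = 278.5655
Q = 560.5405 - 278.5655 = 281.9750

281.9750 units


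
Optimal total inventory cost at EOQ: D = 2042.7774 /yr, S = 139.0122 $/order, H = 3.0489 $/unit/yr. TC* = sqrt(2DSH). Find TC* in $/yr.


2*D*S*H = 1731598.2448
TC* = sqrt(1731598.2448) = 1315.9021

1315.9021 $/yr


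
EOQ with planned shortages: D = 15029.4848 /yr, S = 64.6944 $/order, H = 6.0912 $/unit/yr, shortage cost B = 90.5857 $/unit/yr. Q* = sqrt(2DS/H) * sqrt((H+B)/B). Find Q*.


sqrt(2DS/H) = 565.0267
sqrt((H+B)/B) = 1.0331
Q* = 565.0267 * 1.0331 = 583.7145

583.7145 units


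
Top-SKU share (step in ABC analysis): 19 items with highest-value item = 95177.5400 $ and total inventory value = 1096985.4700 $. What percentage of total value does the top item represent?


Top item = 95177.5400
Total = 1096985.4700
Percentage = 95177.5400 / 1096985.4700 * 100 = 8.6763

8.6763%


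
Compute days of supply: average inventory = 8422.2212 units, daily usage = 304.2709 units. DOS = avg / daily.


DOS = 8422.2212 / 304.2709 = 27.6800

27.6800 days


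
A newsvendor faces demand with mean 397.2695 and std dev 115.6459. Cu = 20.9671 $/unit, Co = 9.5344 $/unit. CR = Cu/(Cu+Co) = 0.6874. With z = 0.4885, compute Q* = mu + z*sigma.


CR = Cu/(Cu+Co) = 20.9671/(20.9671+9.5344) = 0.6874
z = 0.4885
Q* = 397.2695 + 0.4885 * 115.6459 = 453.7625

453.7625 units


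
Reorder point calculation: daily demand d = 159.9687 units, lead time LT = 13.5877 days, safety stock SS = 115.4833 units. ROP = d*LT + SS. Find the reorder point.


d*LT = 159.9687 * 13.5877 = 2173.6067
ROP = 2173.6067 + 115.4833 = 2289.0900

2289.0900 units


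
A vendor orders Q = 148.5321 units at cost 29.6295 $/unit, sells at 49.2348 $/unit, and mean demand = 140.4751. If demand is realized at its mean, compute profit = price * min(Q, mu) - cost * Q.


Sales at mu = min(148.5321, 140.4751) = 140.4751
Revenue = 49.2348 * 140.4751 = 6916.2635
Total cost = 29.6295 * 148.5321 = 4400.9319
Profit = 6916.2635 - 4400.9319 = 2515.3316

2515.3316 $


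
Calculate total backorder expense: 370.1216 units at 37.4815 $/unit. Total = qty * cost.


Total = 370.1216 * 37.4815 = 13872.7128

13872.7128 $


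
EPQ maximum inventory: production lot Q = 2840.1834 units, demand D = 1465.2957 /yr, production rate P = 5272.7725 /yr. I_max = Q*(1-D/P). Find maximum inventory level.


D/P = 0.2779
1 - D/P = 0.7221
I_max = 2840.1834 * 0.7221 = 2050.9006

2050.9006 units


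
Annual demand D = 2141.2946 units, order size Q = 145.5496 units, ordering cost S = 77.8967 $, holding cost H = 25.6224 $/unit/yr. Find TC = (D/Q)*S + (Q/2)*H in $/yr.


Ordering cost = D*S/Q = 1145.9996
Holding cost = Q*H/2 = 1864.6650
TC = 1145.9996 + 1864.6650 = 3010.6646

3010.6646 $/yr


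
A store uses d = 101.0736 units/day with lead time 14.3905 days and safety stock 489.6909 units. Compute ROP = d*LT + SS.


d*LT = 101.0736 * 14.3905 = 1454.4996
ROP = 1454.4996 + 489.6909 = 1944.1905

1944.1905 units


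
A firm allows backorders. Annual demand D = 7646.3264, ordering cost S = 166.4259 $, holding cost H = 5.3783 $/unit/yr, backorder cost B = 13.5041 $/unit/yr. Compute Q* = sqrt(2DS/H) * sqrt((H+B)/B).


sqrt(2DS/H) = 687.9064
sqrt((H+B)/B) = 1.1825
Q* = 687.9064 * 1.1825 = 813.4393

813.4393 units


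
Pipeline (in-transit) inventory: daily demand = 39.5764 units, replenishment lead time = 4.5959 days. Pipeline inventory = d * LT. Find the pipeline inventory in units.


Pipeline = 39.5764 * 4.5959 = 181.8892

181.8892 units


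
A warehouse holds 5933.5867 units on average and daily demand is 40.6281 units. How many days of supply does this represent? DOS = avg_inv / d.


DOS = 5933.5867 / 40.6281 = 146.0464

146.0464 days


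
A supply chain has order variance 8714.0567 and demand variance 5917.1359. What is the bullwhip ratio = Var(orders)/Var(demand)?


BW = 8714.0567 / 5917.1359 = 1.4727

1.4727


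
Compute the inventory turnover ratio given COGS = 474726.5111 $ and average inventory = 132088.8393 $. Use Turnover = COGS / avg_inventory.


Turnover = 474726.5111 / 132088.8393 = 3.5940

3.5940


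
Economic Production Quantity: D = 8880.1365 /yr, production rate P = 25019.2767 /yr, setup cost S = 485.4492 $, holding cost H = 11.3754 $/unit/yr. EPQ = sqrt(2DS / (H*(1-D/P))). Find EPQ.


1 - D/P = 1 - 0.3549 = 0.6451
H*(1-D/P) = 7.3379
2DS = 8621710.3196
EPQ = sqrt(1174954.6541) = 1083.9533

1083.9533 units


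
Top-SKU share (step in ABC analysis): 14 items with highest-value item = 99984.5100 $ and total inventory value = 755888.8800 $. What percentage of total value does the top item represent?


Top item = 99984.5100
Total = 755888.8800
Percentage = 99984.5100 / 755888.8800 * 100 = 13.2274

13.2274%


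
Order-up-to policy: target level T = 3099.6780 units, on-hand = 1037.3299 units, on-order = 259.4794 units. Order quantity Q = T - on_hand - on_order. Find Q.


Inventory position = OH + OO = 1037.3299 + 259.4794 = 1296.8093
Q = 3099.6780 - 1296.8093 = 1802.8687

1802.8687 units


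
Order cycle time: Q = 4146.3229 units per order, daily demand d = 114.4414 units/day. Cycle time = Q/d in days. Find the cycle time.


Cycle = 4146.3229 / 114.4414 = 36.2310

36.2310 days


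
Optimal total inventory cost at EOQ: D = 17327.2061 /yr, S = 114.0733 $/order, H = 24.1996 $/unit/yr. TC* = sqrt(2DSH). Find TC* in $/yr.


2*D*S*H = 95664483.1957
TC* = sqrt(95664483.1957) = 9780.8222

9780.8222 $/yr


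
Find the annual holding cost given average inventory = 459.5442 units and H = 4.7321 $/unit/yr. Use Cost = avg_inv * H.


Cost = 459.5442 * 4.7321 = 2174.6091

2174.6091 $/yr


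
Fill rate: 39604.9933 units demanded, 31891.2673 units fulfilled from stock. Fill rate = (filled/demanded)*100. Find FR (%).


FR = 31891.2673 / 39604.9933 * 100 = 80.5233

80.5233%


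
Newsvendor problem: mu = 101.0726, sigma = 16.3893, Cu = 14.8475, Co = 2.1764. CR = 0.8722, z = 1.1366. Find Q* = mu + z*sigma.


CR = Cu/(Cu+Co) = 14.8475/(14.8475+2.1764) = 0.8722
z = 1.1366
Q* = 101.0726 + 1.1366 * 16.3893 = 119.7007

119.7007 units


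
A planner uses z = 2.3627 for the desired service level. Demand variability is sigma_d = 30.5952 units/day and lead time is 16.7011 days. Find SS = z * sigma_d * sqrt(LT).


sqrt(LT) = sqrt(16.7011) = 4.0867
SS = 2.3627 * 30.5952 * 4.0867 = 295.4163

295.4163 units


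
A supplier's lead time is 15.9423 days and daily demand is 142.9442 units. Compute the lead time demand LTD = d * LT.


LTD = 142.9442 * 15.9423 = 2278.8593

2278.8593 units


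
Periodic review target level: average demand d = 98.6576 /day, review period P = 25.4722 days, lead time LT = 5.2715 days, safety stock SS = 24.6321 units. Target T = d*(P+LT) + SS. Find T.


P + LT = 30.7437
d*(P+LT) = 98.6576 * 30.7437 = 3033.0997
T = 3033.0997 + 24.6321 = 3057.7318

3057.7318 units


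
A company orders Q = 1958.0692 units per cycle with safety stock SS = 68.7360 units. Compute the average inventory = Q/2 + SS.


Q/2 = 979.0346
Avg = 979.0346 + 68.7360 = 1047.7706

1047.7706 units


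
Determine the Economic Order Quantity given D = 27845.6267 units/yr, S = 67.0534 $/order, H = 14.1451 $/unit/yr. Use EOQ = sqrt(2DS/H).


2*D*S = 2 * 27845.6267 * 67.0534 = 3734287.8907
2*D*S/H = 263998.6915
EOQ = sqrt(263998.6915) = 513.8080

513.8080 units


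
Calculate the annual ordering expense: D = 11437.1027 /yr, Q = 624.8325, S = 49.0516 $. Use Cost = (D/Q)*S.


Number of orders = D/Q = 18.3043
Cost = 18.3043 * 49.0516 = 897.8537

897.8537 $/yr


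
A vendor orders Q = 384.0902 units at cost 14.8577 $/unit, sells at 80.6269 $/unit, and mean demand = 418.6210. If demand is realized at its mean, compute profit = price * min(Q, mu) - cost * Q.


Sales at mu = min(384.0902, 418.6210) = 384.0902
Revenue = 80.6269 * 384.0902 = 30968.0021
Total cost = 14.8577 * 384.0902 = 5706.6970
Profit = 30968.0021 - 5706.6970 = 25261.3052

25261.3052 $


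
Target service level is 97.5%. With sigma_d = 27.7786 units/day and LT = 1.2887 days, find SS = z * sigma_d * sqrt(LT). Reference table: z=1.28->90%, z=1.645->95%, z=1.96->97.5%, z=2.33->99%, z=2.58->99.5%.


From the table, SL = 97.5% corresponds to z = 1.96
sqrt(LT) = sqrt(1.2887) = 1.1352
SS = 1.96 * 27.7786 * 1.1352 = 61.8077

61.8077 units


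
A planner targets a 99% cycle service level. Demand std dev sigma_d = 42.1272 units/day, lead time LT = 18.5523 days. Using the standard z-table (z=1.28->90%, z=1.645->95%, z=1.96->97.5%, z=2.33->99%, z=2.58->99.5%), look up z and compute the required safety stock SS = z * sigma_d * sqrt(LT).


From the table, SL = 99% corresponds to z = 2.33
sqrt(LT) = sqrt(18.5523) = 4.3072
SS = 2.33 * 42.1272 * 4.3072 = 422.7829

422.7829 units


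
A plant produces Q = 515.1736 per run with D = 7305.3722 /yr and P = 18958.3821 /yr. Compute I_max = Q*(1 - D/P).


D/P = 0.3853
1 - D/P = 0.6147
I_max = 515.1736 * 0.6147 = 316.6580

316.6580 units


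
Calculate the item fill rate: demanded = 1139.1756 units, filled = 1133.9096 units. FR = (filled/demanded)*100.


FR = 1133.9096 / 1139.1756 * 100 = 99.5377

99.5377%


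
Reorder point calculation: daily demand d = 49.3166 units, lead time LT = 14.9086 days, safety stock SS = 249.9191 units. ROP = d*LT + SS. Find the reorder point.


d*LT = 49.3166 * 14.9086 = 735.2415
ROP = 735.2415 + 249.9191 = 985.1606

985.1606 units


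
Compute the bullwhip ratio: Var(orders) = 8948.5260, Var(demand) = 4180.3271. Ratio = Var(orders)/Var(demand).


BW = 8948.5260 / 4180.3271 = 2.1406

2.1406


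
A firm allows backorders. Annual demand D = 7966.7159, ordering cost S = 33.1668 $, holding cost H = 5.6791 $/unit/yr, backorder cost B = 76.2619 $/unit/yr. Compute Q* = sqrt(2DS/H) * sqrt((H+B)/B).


sqrt(2DS/H) = 305.0470
sqrt((H+B)/B) = 1.0366
Q* = 305.0470 * 1.0366 = 316.2012

316.2012 units


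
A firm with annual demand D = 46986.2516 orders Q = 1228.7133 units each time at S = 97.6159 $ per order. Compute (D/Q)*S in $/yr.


Number of orders = D/Q = 38.2402
Cost = 38.2402 * 97.6159 = 3732.8523

3732.8523 $/yr


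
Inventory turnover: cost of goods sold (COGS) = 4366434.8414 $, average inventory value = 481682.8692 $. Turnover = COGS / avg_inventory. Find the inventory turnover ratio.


Turnover = 4366434.8414 / 481682.8692 = 9.0650

9.0650


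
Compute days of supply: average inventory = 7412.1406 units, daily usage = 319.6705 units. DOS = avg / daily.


DOS = 7412.1406 / 319.6705 = 23.1868

23.1868 days


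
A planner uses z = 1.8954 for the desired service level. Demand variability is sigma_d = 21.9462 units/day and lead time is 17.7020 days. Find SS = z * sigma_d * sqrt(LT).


sqrt(LT) = sqrt(17.7020) = 4.2074
SS = 1.8954 * 21.9462 * 4.2074 = 175.0134

175.0134 units


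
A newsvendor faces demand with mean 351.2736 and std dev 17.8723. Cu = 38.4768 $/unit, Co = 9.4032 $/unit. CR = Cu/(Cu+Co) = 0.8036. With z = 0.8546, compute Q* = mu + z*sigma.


CR = Cu/(Cu+Co) = 38.4768/(38.4768+9.4032) = 0.8036
z = 0.8546
Q* = 351.2736 + 0.8546 * 17.8723 = 366.5473

366.5473 units


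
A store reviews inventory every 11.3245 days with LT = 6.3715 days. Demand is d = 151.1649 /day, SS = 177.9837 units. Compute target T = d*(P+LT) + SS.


P + LT = 17.6960
d*(P+LT) = 151.1649 * 17.6960 = 2675.0141
T = 2675.0141 + 177.9837 = 2852.9978

2852.9978 units


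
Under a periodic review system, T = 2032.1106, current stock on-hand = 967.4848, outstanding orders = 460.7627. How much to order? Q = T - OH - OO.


Inventory position = OH + OO = 967.4848 + 460.7627 = 1428.2475
Q = 2032.1106 - 1428.2475 = 603.8631

603.8631 units


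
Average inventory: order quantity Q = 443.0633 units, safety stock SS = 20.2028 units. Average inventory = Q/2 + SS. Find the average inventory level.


Q/2 = 221.5317
Avg = 221.5317 + 20.2028 = 241.7345

241.7345 units


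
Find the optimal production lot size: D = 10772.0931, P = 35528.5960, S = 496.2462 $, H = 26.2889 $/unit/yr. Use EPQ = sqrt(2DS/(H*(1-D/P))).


1 - D/P = 1 - 0.3032 = 0.6968
H*(1-D/P) = 18.3182
2DS = 10691220.5338
EPQ = sqrt(583638.0839) = 763.9621

763.9621 units


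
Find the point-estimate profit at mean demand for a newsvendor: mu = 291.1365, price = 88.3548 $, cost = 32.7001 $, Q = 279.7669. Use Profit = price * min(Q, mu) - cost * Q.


Sales at mu = min(279.7669, 291.1365) = 279.7669
Revenue = 88.3548 * 279.7669 = 24718.7485
Total cost = 32.7001 * 279.7669 = 9148.4056
Profit = 24718.7485 - 9148.4056 = 15570.3429

15570.3429 $


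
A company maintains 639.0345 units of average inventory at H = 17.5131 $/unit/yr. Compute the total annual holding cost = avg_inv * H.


Cost = 639.0345 * 17.5131 = 11191.4751

11191.4751 $/yr


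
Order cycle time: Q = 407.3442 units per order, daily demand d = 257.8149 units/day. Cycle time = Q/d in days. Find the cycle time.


Cycle = 407.3442 / 257.8149 = 1.5800

1.5800 days


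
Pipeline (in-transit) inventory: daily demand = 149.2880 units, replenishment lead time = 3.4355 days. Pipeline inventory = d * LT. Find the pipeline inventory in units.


Pipeline = 149.2880 * 3.4355 = 512.8789

512.8789 units


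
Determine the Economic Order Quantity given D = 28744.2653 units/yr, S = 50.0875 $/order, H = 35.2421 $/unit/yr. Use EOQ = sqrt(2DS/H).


2*D*S = 2 * 28744.2653 * 50.0875 = 2879456.7764
2*D*S/H = 81705.0283
EOQ = sqrt(81705.0283) = 285.8409

285.8409 units


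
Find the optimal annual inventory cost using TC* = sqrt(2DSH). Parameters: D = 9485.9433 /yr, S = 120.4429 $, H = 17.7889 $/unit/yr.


2*D*S*H = 40648153.0999
TC* = sqrt(40648153.0999) = 6375.5904

6375.5904 $/yr


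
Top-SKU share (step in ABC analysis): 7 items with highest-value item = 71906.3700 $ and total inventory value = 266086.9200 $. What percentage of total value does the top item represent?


Top item = 71906.3700
Total = 266086.9200
Percentage = 71906.3700 / 266086.9200 * 100 = 27.0236

27.0236%


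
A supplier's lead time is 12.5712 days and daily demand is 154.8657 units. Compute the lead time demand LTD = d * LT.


LTD = 154.8657 * 12.5712 = 1946.8477

1946.8477 units


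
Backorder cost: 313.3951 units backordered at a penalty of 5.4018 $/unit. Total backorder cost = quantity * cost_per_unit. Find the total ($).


Total = 313.3951 * 5.4018 = 1692.8977

1692.8977 $


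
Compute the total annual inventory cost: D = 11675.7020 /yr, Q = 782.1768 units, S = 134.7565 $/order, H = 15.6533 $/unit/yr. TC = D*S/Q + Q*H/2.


Ordering cost = D*S/Q = 2011.5359
Holding cost = Q*H/2 = 6121.8241
TC = 2011.5359 + 6121.8241 = 8133.3600

8133.3600 $/yr


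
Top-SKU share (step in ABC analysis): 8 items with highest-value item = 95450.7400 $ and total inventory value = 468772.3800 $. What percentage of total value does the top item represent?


Top item = 95450.7400
Total = 468772.3800
Percentage = 95450.7400 / 468772.3800 * 100 = 20.3619

20.3619%


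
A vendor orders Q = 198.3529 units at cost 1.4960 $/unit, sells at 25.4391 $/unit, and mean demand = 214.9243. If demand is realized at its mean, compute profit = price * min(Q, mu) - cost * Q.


Sales at mu = min(198.3529, 214.9243) = 198.3529
Revenue = 25.4391 * 198.3529 = 5045.9193
Total cost = 1.4960 * 198.3529 = 296.7359
Profit = 5045.9193 - 296.7359 = 4749.1833

4749.1833 $


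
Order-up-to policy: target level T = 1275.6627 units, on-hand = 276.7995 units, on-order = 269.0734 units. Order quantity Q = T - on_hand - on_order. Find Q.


Inventory position = OH + OO = 276.7995 + 269.0734 = 545.8729
Q = 1275.6627 - 545.8729 = 729.7898

729.7898 units


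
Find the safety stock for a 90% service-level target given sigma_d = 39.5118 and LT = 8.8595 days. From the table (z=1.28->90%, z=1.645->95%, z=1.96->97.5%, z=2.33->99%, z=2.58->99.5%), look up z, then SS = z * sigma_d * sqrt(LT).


From the table, SL = 90% corresponds to z = 1.28
sqrt(LT) = sqrt(8.8595) = 2.9765
SS = 1.28 * 39.5118 * 2.9765 = 150.5364

150.5364 units


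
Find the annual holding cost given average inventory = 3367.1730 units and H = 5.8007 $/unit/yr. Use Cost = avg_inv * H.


Cost = 3367.1730 * 5.8007 = 19531.9604

19531.9604 $/yr


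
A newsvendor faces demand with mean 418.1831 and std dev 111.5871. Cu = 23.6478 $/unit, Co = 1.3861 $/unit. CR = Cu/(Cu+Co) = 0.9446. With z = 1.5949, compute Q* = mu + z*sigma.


CR = Cu/(Cu+Co) = 23.6478/(23.6478+1.3861) = 0.9446
z = 1.5949
Q* = 418.1831 + 1.5949 * 111.5871 = 596.1534

596.1534 units


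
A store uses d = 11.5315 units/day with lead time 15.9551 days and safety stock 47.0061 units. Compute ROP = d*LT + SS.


d*LT = 11.5315 * 15.9551 = 183.9862
ROP = 183.9862 + 47.0061 = 230.9923

230.9923 units


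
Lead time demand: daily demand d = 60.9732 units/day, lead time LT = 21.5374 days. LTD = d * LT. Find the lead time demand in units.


LTD = 60.9732 * 21.5374 = 1313.2042

1313.2042 units


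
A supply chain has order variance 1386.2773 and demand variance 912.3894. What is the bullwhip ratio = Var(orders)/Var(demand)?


BW = 1386.2773 / 912.3894 = 1.5194

1.5194


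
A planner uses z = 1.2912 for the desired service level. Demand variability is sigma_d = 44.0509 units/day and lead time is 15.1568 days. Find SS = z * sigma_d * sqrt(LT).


sqrt(LT) = sqrt(15.1568) = 3.8932
SS = 1.2912 * 44.0509 * 3.8932 = 221.4380

221.4380 units


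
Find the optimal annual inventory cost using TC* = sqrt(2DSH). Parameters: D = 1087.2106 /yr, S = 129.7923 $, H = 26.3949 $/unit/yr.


2*D*S*H = 7449251.2602
TC* = sqrt(7449251.2602) = 2729.3317

2729.3317 $/yr


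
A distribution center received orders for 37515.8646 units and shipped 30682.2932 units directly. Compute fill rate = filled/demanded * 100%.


FR = 30682.2932 / 37515.8646 * 100 = 81.7848

81.7848%


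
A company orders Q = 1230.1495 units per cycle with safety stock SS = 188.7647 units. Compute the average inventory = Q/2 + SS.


Q/2 = 615.0747
Avg = 615.0747 + 188.7647 = 803.8394

803.8394 units


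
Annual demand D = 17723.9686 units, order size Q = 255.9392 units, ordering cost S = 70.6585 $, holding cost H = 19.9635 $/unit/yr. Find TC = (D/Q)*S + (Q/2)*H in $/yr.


Ordering cost = D*S/Q = 4893.1505
Holding cost = Q*H/2 = 2554.7211
TC = 4893.1505 + 2554.7211 = 7447.8717

7447.8717 $/yr


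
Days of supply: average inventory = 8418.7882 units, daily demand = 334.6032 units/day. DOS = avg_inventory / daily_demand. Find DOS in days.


DOS = 8418.7882 / 334.6032 = 25.1605

25.1605 days


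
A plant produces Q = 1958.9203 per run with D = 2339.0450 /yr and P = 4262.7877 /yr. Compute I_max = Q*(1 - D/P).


D/P = 0.5487
1 - D/P = 0.4513
I_max = 1958.9203 * 0.4513 = 884.0362

884.0362 units


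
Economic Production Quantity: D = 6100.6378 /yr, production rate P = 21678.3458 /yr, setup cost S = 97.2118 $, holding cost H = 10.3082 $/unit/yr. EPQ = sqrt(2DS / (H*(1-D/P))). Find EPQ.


1 - D/P = 1 - 0.2814 = 0.7186
H*(1-D/P) = 7.4073
2DS = 1186107.9634
EPQ = sqrt(160126.7785) = 400.1584

400.1584 units


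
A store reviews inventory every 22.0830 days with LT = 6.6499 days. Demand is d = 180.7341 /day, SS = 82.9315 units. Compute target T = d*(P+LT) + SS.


P + LT = 28.7329
d*(P+LT) = 180.7341 * 28.7329 = 5193.0148
T = 5193.0148 + 82.9315 = 5275.9463

5275.9463 units


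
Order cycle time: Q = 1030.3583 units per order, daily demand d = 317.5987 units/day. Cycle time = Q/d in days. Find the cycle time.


Cycle = 1030.3583 / 317.5987 = 3.2442

3.2442 days


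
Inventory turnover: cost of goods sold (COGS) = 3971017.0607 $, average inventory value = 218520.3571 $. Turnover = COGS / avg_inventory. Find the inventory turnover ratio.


Turnover = 3971017.0607 / 218520.3571 = 18.1723

18.1723


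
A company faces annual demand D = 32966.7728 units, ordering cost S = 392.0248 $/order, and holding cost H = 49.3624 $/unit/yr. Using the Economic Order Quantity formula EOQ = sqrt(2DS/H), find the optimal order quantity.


2*D*S = 2 * 32966.7728 * 392.0248 = 25847585.0271
2*D*S/H = 523629.0178
EOQ = sqrt(523629.0178) = 723.6222

723.6222 units


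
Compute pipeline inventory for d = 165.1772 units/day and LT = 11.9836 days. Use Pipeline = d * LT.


Pipeline = 165.1772 * 11.9836 = 1979.4175

1979.4175 units


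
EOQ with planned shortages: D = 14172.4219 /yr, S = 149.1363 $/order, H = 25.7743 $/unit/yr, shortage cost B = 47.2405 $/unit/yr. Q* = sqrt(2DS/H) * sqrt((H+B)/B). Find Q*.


sqrt(2DS/H) = 404.9816
sqrt((H+B)/B) = 1.2432
Q* = 404.9816 * 1.2432 = 503.4815

503.4815 units


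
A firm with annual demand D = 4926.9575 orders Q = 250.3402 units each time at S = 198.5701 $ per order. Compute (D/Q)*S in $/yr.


Number of orders = D/Q = 19.6810
Cost = 19.6810 * 198.5701 = 3908.0677

3908.0677 $/yr


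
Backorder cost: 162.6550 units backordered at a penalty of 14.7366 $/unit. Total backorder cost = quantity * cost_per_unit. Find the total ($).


Total = 162.6550 * 14.7366 = 2396.9817

2396.9817 $


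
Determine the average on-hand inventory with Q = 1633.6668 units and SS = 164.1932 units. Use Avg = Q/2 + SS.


Q/2 = 816.8334
Avg = 816.8334 + 164.1932 = 981.0266

981.0266 units


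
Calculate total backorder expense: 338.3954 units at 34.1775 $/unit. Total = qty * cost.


Total = 338.3954 * 34.1775 = 11565.5088

11565.5088 $


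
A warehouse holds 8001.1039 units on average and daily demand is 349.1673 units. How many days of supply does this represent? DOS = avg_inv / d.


DOS = 8001.1039 / 349.1673 = 22.9148

22.9148 days


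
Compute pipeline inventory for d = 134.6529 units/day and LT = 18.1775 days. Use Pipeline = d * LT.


Pipeline = 134.6529 * 18.1775 = 2447.6531

2447.6531 units


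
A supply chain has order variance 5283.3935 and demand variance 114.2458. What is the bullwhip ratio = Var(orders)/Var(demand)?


BW = 5283.3935 / 114.2458 = 46.2458

46.2458


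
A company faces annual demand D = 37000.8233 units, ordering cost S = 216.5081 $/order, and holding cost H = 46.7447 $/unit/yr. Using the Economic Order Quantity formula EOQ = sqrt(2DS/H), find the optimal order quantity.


2*D*S = 2 * 37000.8233 * 216.5081 = 16021955.9022
2*D*S/H = 342754.4920
EOQ = sqrt(342754.4920) = 585.4524

585.4524 units


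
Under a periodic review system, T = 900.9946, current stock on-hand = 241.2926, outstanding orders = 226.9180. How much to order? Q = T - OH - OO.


Inventory position = OH + OO = 241.2926 + 226.9180 = 468.2106
Q = 900.9946 - 468.2106 = 432.7840

432.7840 units


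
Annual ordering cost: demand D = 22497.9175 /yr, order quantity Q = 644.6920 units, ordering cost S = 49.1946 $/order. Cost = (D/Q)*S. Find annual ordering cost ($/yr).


Number of orders = D/Q = 34.8972
Cost = 34.8972 * 49.1946 = 1716.7516

1716.7516 $/yr


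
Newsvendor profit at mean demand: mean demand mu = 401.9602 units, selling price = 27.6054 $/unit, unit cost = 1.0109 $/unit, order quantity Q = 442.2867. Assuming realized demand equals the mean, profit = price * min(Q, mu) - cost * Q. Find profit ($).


Sales at mu = min(442.2867, 401.9602) = 401.9602
Revenue = 27.6054 * 401.9602 = 11096.2721
Total cost = 1.0109 * 442.2867 = 447.1076
Profit = 11096.2721 - 447.1076 = 10649.1645

10649.1645 $
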